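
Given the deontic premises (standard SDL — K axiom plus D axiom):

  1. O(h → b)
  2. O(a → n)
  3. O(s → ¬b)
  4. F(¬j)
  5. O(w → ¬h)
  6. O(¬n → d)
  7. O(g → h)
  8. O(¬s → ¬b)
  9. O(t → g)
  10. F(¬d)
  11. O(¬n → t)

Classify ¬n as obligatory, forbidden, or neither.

Premises 8 and 3 cover both cases: O(¬s → ¬b) and O(s → ¬b). Since ¬s ∨ s is a tautology, O(¬b) follows.
Premise 1, O(h → b), contraposes to O(¬b → ¬h); with O(¬b) we get O(¬h).
Premise 7 is O(g → h); contrapositively O(¬h → ¬g). Since O(¬h) holds, K gives O(¬g).
The contrapositive of premise 9 (O(t → g)) is O(¬g → ¬t), and O(¬g) is already established, so O(¬t).
The contrapositive of premise 11 (O(¬n → t)) is O(¬t → n), and O(¬t) is already established, so O(n).
Premises 2, 4, 5, 6, 10 do not contribute to this derivation.
Thus O(n), which is F(¬n): ¬n is forbidden.

Forbidden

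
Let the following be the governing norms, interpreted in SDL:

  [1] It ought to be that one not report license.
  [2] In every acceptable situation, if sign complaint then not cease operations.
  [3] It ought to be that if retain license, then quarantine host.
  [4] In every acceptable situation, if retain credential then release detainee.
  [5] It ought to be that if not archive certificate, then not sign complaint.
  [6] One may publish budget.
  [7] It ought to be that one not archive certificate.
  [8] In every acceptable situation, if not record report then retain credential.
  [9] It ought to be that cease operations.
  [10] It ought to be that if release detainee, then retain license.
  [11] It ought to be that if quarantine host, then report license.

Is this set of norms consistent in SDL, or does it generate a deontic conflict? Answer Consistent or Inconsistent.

Consistent

Premise 2 is O(sign_complaint → ¬cease_operations), but O(sign_complaint) is not derivable from the premises, so it does not yield O(¬cease_operations).
So O(¬cease_operations) is not derivable, and the apparent clash with O(cease_operations) does not arise.
A world satisfying every obligation exists (e.g. archive_certificate=false, cease_operations=true, publish_budget=false, quarantine_host=false, record_report=true, release_detainee=false, report_license=false, retain_credential=false, retain_license=false, sign_complaint=false); no atom is both obligatory and forbidden, so the set is consistent.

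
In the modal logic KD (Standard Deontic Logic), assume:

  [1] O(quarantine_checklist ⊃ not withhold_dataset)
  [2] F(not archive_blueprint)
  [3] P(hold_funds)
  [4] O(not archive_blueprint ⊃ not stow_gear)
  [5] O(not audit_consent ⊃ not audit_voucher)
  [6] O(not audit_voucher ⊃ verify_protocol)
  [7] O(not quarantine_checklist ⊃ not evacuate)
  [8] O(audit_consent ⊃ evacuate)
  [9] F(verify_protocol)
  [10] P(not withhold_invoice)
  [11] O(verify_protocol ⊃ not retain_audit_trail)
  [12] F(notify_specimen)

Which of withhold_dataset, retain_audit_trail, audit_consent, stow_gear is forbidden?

withhold_dataset

F(verify_protocol) at premise 9 means O(not verify_protocol).
Premise 6 is O(not audit_voucher ⊃ verify_protocol); contrapositively O(not verify_protocol ⊃ audit_voucher). Since O(not verify_protocol) holds, K gives O(audit_voucher).
Premise 5, O(not audit_consent ⊃ not audit_voucher), contraposes to O(audit_voucher ⊃ audit_consent); with O(audit_voucher) we get O(audit_consent).
Premise 8 is O(audit_consent ⊃ evacuate); since O(audit_consent), deontic closure gives O(evacuate).
Premise 7 is O(not quarantine_checklist ⊃ not evacuate); contrapositively O(evacuate ⊃ quarantine_checklist). Since O(evacuate) holds, K gives O(quarantine_checklist).
From O(quarantine_checklist) and premise 1, O(quarantine_checklist ⊃ not withhold_dataset), we obtain O(not withhold_dataset).
So O(not withhold_dataset) holds, i.e. withhold_dataset is forbidden. None of the other listed options is forbidden under the premises.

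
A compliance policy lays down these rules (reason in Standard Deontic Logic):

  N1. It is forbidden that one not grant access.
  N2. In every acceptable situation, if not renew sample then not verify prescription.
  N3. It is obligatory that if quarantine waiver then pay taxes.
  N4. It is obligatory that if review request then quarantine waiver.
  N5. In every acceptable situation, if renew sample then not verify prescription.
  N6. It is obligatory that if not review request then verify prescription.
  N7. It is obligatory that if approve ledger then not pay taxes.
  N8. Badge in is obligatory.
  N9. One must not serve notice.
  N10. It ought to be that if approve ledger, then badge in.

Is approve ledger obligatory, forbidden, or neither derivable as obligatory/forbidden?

By case analysis on renew_sample: premise 5 gives O(renew_sample → ¬verify_prescription) and premise 2 gives O(¬renew_sample → ¬verify_prescription), so O(¬verify_prescription) either way.
Premise 6, O(¬review_request → verify_prescription), contraposes to O(¬verify_prescription → review_request); with O(¬verify_prescription) we get O(review_request).
With premise 4, O(review_request → quarantine_waiver), the K-axiom yields O(quarantine_waiver).
With premise 3, O(quarantine_waiver → pay_taxes), the K-axiom yields O(pay_taxes).
Premise 7, O(approve_ledger → ¬pay_taxes), contraposes to O(pay_taxes → ¬approve_ledger); with O(pay_taxes) we get O(¬approve_ledger).
Premises 1, 8, 9, 10 do not contribute to this derivation.
Thus O(¬approve_ledger), which is F(approve_ledger): approve_ledger is forbidden.

Forbidden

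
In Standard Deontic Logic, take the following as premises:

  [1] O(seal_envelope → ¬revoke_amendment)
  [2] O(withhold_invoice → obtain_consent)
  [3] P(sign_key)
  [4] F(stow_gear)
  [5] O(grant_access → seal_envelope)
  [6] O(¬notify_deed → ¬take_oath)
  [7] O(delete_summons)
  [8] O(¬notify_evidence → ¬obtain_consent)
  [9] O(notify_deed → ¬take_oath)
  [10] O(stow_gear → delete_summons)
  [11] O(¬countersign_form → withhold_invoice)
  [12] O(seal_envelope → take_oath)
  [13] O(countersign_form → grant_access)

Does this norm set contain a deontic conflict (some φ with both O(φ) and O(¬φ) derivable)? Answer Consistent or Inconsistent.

Premise 10 is O(stow_gear → delete_summons); even if O(delete_summons) held, inferring O(stow_gear) would be affirming the consequent — invalid.
So O(stow_gear) is not derivable, and the apparent clash with O(¬stow_gear) does not arise.
A world satisfying every obligation exists (e.g. countersign_form=false, delete_summons=true, grant_access=false, notify_deed=false, notify_evidence=true, obtain_consent=true, revoke_amendment=false, seal_envelope=false, sign_key=false, stow_gear=false, take_oath=false, withhold_invoice=true); no atom is both obligatory and forbidden, so the set is consistent.

Consistent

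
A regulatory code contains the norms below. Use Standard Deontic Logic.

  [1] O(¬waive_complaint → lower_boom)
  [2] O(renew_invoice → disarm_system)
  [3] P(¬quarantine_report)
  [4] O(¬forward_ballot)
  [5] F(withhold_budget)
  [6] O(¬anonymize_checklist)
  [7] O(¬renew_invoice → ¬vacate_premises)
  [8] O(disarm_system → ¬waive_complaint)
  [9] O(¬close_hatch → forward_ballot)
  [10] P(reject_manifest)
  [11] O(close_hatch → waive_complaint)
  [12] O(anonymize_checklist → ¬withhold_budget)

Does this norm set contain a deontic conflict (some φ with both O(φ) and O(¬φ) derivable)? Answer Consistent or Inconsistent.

Consistent

Premise 12 is O(anonymize_checklist → ¬withhold_budget); even if O(¬withhold_budget) held, inferring O(anonymize_checklist) would be affirming the consequent — invalid.
So O(anonymize_checklist) is not derivable, and the apparent clash with O(¬anonymize_checklist) does not arise.
A world satisfying every obligation exists (e.g. anonymize_checklist=false, close_hatch=true, disarm_system=false, forward_ballot=false, lower_boom=false, quarantine_report=false, reject_manifest=false, renew_invoice=false, vacate_premises=false, waive_complaint=true, withhold_budget=false); no atom is both obligatory and forbidden, so the set is consistent.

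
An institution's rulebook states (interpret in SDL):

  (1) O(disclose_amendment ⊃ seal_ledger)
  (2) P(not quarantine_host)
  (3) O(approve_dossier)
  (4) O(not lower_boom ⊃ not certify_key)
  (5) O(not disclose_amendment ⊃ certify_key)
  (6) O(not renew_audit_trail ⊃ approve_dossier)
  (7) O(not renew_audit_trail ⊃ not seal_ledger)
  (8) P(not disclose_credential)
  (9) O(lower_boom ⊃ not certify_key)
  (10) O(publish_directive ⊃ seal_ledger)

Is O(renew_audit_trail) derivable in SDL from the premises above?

By case analysis on lower_boom: premise 9 gives O(lower_boom ⊃ not certify_key) and premise 4 gives O(not lower_boom ⊃ not certify_key), so O(not certify_key) either way.
The contrapositive of premise 5 (O(not disclose_amendment ⊃ certify_key)) is O(not certify_key ⊃ disclose_amendment), and O(not certify_key) is already established, so O(disclose_amendment).
With premise 1, O(disclose_amendment ⊃ seal_ledger), the K-axiom yields O(seal_ledger).
Premise 7 is O(not renew_audit_trail ⊃ not seal_ledger); contrapositively O(seal_ledger ⊃ renew_audit_trail). Since O(seal_ledger) holds, K gives O(renew_audit_trail).
Premises 2, 3, 6, 8, 10 do not contribute to this derivation.
So O(renew_audit_trail) follows.

Yes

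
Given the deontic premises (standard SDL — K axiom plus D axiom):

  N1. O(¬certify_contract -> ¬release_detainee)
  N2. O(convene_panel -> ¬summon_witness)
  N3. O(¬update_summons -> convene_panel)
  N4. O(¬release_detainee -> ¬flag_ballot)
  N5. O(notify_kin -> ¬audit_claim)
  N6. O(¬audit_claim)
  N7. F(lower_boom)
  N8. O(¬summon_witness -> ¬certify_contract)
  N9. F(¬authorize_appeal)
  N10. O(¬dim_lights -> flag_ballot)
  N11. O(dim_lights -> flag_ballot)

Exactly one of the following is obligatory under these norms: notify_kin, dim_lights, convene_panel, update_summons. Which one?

update_summons

By case analysis on dim_lights: premise 11 gives O(dim_lights -> flag_ballot) and premise 10 gives O(¬dim_lights -> flag_ballot), so O(flag_ballot) either way.
Premise 4, O(¬release_detainee -> ¬flag_ballot), contraposes to O(flag_ballot -> release_detainee); with O(flag_ballot) we get O(release_detainee).
Premise 1 is O(¬certify_contract -> ¬release_detainee); contrapositively O(release_detainee -> certify_contract). Since O(release_detainee) holds, K gives O(certify_contract).
Premise 8, O(¬summon_witness -> ¬certify_contract), contraposes to O(certify_contract -> summon_witness); with O(certify_contract) we get O(summon_witness).
The contrapositive of premise 2 (O(convene_panel -> ¬summon_witness)) is O(summon_witness -> ¬convene_panel), and O(summon_witness) is already established, so O(¬convene_panel).
Premise 3 is O(¬update_summons -> convene_panel); contrapositively O(¬convene_panel -> update_summons). Since O(¬convene_panel) holds, K gives O(update_summons).
So O(update_summons) holds — update_summons is obligatory. None of the other listed options is made obligatory by any chain of premises.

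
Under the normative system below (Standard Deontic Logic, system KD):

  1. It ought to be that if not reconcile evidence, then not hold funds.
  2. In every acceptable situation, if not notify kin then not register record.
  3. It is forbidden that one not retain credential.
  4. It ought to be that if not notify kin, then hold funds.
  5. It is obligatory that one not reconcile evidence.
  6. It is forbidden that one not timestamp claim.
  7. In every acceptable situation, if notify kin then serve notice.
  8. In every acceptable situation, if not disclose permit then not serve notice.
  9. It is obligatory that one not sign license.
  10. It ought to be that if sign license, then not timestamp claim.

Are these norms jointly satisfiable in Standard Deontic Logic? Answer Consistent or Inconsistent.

Consistent

Premise 10 is O(sign_license → ¬timestamp_claim), but O(sign_license) is not derivable from the premises, so it does not yield O(¬timestamp_claim).
So O(¬timestamp_claim) is not derivable, and the apparent clash with O(timestamp_claim) does not arise.
A world satisfying every obligation exists (e.g. disclose_permit=true, hold_funds=false, notify_kin=true, reconcile_evidence=false, register_record=false, retain_credential=true, serve_notice=true, sign_license=false, timestamp_claim=true); no atom is both obligatory and forbidden, so the set is consistent.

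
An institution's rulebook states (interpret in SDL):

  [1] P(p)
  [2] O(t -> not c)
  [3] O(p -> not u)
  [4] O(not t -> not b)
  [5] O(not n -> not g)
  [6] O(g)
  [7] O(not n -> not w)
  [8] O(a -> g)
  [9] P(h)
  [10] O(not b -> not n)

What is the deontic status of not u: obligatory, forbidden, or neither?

Premise 3 is O(p -> not u), but O(p) is not derivable from the premises (the permission P(p) asserts only not O(not p), not O(p)), so it does not yield O(not u).
No premise or chain of K-axiom applications forces O(not u), and none forces O(u). So not u is neither obligatory nor forbidden under these norms.

Neither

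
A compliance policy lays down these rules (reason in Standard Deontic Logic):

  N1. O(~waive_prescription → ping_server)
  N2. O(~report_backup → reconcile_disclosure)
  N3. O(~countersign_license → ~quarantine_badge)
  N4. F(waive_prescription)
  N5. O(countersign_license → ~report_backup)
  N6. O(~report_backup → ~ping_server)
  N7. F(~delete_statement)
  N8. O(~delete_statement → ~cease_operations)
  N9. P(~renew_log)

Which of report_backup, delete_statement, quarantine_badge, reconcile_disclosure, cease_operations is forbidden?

F(waive_prescription) at premise 4 means O(~waive_prescription).
From O(~waive_prescription) and premise 1, O(~waive_prescription → ping_server), we obtain O(ping_server).
Premise 6, O(~report_backup → ~ping_server), contraposes to O(ping_server → report_backup); with O(ping_server) we get O(report_backup).
Premise 5 is O(countersign_license → ~report_backup); contrapositively O(report_backup → ~countersign_license). Since O(report_backup) holds, K gives O(~countersign_license).
With premise 3, O(~countersign_license → ~quarantine_badge), the K-axiom yields O(~quarantine_badge).
So O(~quarantine_badge) holds, i.e. quarantine_badge is forbidden. None of the other listed options is forbidden under the premises.

quarantine_badge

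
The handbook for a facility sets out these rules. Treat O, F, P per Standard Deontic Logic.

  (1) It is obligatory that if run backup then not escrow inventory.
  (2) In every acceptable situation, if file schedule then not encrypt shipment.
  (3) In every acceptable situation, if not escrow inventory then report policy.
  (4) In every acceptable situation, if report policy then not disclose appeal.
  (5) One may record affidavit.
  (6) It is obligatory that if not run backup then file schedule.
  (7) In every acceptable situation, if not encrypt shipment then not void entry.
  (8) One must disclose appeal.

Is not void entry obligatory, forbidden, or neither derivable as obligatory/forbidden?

Obligatory

From premise 8 we have O(disclose_appeal).
Premise 4 is O(report_policy → ¬disclose_appeal); contrapositively O(disclose_appeal → ¬report_policy). Since O(disclose_appeal) holds, K gives O(¬report_policy).
Premise 3, O(¬escrow_inventory → report_policy), contraposes to O(¬report_policy → escrow_inventory); with O(¬report_policy) we get O(escrow_inventory).
The contrapositive of premise 1 (O(run_backup → ¬escrow_inventory)) is O(escrow_inventory → ¬run_backup), and O(escrow_inventory) is already established, so O(¬run_backup).
Applying K to premise 6 (O(¬run_backup → file_schedule)) and O(¬run_backup) yields O(file_schedule).
With premise 2, O(file_schedule → ¬encrypt_shipment), the K-axiom yields O(¬encrypt_shipment).
With premise 7, O(¬encrypt_shipment → ¬void_entry), the K-axiom yields O(¬void_entry).
Premise 5 does not contribute to this derivation.
Hence ¬void_entry is obligatory.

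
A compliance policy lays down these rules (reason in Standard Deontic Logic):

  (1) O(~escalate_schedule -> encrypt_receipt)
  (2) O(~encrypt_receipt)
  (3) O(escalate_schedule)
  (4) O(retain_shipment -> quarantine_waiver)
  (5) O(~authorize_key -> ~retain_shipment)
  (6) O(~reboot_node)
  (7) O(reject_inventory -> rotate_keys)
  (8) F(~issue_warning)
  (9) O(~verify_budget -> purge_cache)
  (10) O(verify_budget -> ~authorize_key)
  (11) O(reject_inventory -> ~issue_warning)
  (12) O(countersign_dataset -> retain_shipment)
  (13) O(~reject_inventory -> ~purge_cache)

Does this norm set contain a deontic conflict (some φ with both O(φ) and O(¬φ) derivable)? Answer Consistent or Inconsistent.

Premise 1 is O(~escalate_schedule -> encrypt_receipt), but O(~escalate_schedule) is not derivable from the premises, so it does not yield O(encrypt_receipt).
So O(encrypt_receipt) is not derivable, and the apparent clash with O(~encrypt_receipt) does not arise.
A world satisfying every obligation exists (e.g. authorize_key=false, countersign_dataset=false, encrypt_receipt=false, escalate_schedule=true, issue_warning=true, purge_cache=false, quarantine_waiver=false, reboot_node=false, reject_inventory=false, retain_shipment=false, rotate_keys=false, verify_budget=true); no atom is both obligatory and forbidden, so the set is consistent.

Consistent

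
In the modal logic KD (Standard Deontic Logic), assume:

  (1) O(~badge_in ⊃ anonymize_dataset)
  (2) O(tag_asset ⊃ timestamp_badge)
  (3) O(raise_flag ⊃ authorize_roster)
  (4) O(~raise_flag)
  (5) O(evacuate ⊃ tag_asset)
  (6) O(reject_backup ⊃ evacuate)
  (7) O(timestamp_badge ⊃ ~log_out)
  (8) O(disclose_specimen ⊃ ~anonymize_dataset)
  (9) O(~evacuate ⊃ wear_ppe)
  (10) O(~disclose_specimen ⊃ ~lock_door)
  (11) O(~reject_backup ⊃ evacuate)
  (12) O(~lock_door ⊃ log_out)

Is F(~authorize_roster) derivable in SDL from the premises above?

No

Premise 3 is O(raise_flag ⊃ authorize_roster), but O(raise_flag) is not derivable from the premises, so it does not yield O(authorize_roster).
No other premise forces O(authorize_roster). An ideal world satisfying every premise can still have ~authorize_roster true, so F(~authorize_roster) is not derivable.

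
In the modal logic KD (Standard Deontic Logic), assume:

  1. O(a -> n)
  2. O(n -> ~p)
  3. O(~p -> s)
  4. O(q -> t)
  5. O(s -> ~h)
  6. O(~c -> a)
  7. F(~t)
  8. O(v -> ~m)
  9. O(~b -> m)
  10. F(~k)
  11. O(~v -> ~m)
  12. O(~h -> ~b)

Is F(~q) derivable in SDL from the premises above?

Premise 4 is O(q -> t); even if O(t) held, inferring O(q) would be affirming the consequent — invalid.
No other premise forces O(q). An ideal world satisfying every premise can still have ~q true, so F(~q) is not derivable.

No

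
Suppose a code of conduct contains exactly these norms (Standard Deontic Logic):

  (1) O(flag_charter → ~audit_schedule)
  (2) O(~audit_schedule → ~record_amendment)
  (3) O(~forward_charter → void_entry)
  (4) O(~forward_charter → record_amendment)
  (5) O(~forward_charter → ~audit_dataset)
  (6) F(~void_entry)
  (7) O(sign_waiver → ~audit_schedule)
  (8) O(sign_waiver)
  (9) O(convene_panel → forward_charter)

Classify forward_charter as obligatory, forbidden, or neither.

Premise 8 gives O(sign_waiver).
Applying K to premise 7 (O(sign_waiver → ~audit_schedule)) and O(sign_waiver) yields O(~audit_schedule).
With premise 2, O(~audit_schedule → ~record_amendment), the K-axiom yields O(~record_amendment).
The contrapositive of premise 4 (O(~forward_charter → record_amendment)) is O(~record_amendment → forward_charter), and O(~record_amendment) is already established, so O(forward_charter).
Premises 1, 3, 5, 6, 9 do not contribute to this derivation.
Hence forward_charter is obligatory.

Obligatory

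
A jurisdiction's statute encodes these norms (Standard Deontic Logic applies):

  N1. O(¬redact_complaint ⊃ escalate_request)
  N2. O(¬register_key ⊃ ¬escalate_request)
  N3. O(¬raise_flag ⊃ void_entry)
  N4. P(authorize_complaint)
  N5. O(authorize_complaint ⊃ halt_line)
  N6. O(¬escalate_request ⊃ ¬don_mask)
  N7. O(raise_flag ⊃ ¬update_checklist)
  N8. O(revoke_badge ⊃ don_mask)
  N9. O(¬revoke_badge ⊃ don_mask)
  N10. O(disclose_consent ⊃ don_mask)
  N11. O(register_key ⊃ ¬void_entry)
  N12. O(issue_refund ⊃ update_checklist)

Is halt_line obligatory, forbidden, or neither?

Neither

Premise 5 is O(authorize_complaint ⊃ halt_line), but O(authorize_complaint) is not derivable from the premises (the permission P(authorize_complaint) asserts only ¬O(¬authorize_complaint), not O(authorize_complaint)), so it does not yield O(halt_line).
No premise or chain of K-axiom applications forces O(halt_line), and none forces O(¬halt_line). So halt_line is neither obligatory nor forbidden under these norms.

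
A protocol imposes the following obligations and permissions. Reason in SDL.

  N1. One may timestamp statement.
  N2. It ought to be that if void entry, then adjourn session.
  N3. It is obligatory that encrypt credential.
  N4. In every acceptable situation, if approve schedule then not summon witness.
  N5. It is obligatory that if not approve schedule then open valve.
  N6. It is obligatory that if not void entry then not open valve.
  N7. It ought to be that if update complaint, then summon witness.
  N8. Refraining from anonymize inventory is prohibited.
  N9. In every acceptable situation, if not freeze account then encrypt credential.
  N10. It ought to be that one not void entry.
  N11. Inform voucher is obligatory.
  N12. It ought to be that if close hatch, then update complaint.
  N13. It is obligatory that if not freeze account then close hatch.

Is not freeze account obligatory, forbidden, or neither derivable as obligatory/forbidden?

Premise 10 states O(¬void_entry) outright.
From O(¬void_entry) and premise 6, O(¬void_entry → ¬open_valve), we obtain O(¬open_valve).
Premise 5 is O(¬approve_schedule → open_valve); contrapositively O(¬open_valve → approve_schedule). Since O(¬open_valve) holds, K gives O(approve_schedule).
Premise 4 is O(approve_schedule → ¬summon_witness); since O(approve_schedule), deontic closure gives O(¬summon_witness).
The contrapositive of premise 7 (O(update_complaint → summon_witness)) is O(¬summon_witness → ¬update_complaint), and O(¬summon_witness) is already established, so O(¬update_complaint).
Premise 12 is O(close_hatch → update_complaint); contrapositively O(¬update_complaint → ¬close_hatch). Since O(¬update_complaint) holds, K gives O(¬close_hatch).
Premise 13 is O(¬freeze_account → close_hatch); contrapositively O(¬close_hatch → freeze_account). Since O(¬close_hatch) holds, K gives O(freeze_account).
Premises 1, 2, 3, 8, 9, 11 do not contribute to this derivation.
Thus O(freeze_account), which is F(¬freeze_account): ¬freeze_account is forbidden.

Forbidden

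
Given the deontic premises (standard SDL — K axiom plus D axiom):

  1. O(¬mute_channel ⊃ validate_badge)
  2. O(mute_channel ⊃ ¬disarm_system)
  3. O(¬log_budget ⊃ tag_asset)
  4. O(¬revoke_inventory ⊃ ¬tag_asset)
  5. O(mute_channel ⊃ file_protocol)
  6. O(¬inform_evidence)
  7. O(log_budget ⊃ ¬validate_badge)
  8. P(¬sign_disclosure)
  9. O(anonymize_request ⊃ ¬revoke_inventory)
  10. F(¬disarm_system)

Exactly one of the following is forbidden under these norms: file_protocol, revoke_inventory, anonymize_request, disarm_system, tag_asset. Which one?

anonymize_request

Premise 10 is F(¬disarm_system), i.e. O(disarm_system).
Premise 2, O(mute_channel ⊃ ¬disarm_system), contraposes to O(disarm_system ⊃ ¬mute_channel); with O(disarm_system) we get O(¬mute_channel).
Premise 1 is O(¬mute_channel ⊃ validate_badge); since O(¬mute_channel), deontic closure gives O(validate_badge).
Premise 7, O(log_budget ⊃ ¬validate_badge), contraposes to O(validate_badge ⊃ ¬log_budget); with O(validate_badge) we get O(¬log_budget).
With premise 3, O(¬log_budget ⊃ tag_asset), the K-axiom yields O(tag_asset).
Premise 4 is O(¬revoke_inventory ⊃ ¬tag_asset); contrapositively O(tag_asset ⊃ revoke_inventory). Since O(tag_asset) holds, K gives O(revoke_inventory).
The contrapositive of premise 9 (O(anonymize_request ⊃ ¬revoke_inventory)) is O(revoke_inventory ⊃ ¬anonymize_request), and O(revoke_inventory) is already established, so O(¬anonymize_request).
So O(¬anonymize_request) holds, i.e. anonymize_request is forbidden. None of the other listed options is forbidden under the premises.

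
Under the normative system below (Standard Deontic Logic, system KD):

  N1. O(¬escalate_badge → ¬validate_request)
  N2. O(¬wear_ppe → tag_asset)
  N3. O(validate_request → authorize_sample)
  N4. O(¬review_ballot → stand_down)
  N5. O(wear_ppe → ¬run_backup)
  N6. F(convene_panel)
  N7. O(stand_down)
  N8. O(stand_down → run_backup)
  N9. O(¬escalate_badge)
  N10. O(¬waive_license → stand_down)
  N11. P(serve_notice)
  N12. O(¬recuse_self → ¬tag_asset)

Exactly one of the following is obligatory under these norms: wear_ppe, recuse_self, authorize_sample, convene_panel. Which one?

recuse_self

Premise 7 gives O(stand_down).
With premise 8, O(stand_down → run_backup), the K-axiom yields O(run_backup).
Premise 5 is O(wear_ppe → ¬run_backup); contrapositively O(run_backup → ¬wear_ppe). Since O(run_backup) holds, K gives O(¬wear_ppe).
From O(¬wear_ppe) and premise 2, O(¬wear_ppe → tag_asset), we obtain O(tag_asset).
The contrapositive of premise 12 (O(¬recuse_self → ¬tag_asset)) is O(tag_asset → recuse_self), and O(tag_asset) is already established, so O(recuse_self).
So O(recuse_self) holds — recuse_self is obligatory. None of the other listed options is made obligatory by any chain of premises.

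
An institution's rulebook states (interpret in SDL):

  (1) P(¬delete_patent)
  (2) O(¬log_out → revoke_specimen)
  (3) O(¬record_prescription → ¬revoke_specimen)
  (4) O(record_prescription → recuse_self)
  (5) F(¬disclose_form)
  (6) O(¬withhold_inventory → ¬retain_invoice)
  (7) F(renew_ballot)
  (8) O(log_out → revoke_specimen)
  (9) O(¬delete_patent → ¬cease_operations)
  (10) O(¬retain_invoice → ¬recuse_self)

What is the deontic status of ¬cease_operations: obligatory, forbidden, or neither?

Neither

Premise 9 is O(¬delete_patent → ¬cease_operations), but O(¬delete_patent) is not derivable from the premises (the permission P(¬delete_patent) asserts only ¬O(delete_patent), not O(¬delete_patent)), so it does not yield O(¬cease_operations).
No premise or chain of K-axiom applications forces O(¬cease_operations), and none forces O(cease_operations). So ¬cease_operations is neither obligatory nor forbidden under these norms.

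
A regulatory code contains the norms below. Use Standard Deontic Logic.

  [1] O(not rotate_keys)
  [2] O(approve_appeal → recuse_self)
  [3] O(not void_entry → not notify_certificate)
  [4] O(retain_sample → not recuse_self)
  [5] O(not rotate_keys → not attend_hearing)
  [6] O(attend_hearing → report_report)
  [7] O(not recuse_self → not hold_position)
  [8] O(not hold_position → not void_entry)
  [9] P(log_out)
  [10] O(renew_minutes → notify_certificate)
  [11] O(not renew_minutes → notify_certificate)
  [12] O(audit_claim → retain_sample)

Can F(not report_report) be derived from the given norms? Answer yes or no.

No

Premise 6 is O(attend_hearing → report_report), but O(attend_hearing) is not derivable from the premises, so it does not yield O(report_report).
No other premise forces O(report_report). An ideal world satisfying every premise can still have not report_report true, so F(not report_report) is not derivable.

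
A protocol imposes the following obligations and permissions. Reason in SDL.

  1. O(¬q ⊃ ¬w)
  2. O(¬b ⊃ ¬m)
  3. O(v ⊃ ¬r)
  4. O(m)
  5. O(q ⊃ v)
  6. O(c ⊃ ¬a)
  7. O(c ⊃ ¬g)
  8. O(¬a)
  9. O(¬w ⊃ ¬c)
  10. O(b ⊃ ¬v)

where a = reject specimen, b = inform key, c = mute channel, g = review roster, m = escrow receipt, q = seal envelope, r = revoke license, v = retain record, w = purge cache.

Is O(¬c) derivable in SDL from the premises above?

From premise 4 we have O(m).
Premise 2 is O(¬b ⊃ ¬m); contrapositively O(m ⊃ b). Since O(m) holds, K gives O(b).
From O(b) and premise 10, O(b ⊃ ¬v), we obtain O(¬v).
Premise 5, O(q ⊃ v), contraposes to O(¬v ⊃ ¬q); with O(¬v) we get O(¬q).
Premise 1 is O(¬q ⊃ ¬w); since O(¬q), deontic closure gives O(¬w).
Premise 9 is O(¬w ⊃ ¬c); since O(¬w), deontic closure gives O(¬c).
Premises 3, 6, 7, 8 do not contribute to this derivation.
So O(¬c) follows.

Yes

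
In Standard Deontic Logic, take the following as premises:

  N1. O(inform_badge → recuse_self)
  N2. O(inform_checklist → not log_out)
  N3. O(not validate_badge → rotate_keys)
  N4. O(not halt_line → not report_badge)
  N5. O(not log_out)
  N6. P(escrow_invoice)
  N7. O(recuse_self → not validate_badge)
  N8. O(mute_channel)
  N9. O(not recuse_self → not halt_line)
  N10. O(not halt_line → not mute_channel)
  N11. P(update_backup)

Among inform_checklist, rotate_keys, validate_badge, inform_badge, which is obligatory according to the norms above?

rotate_keys

Premise 8 states O(mute_channel) outright.
The contrapositive of premise 10 (O(not halt_line → not mute_channel)) is O(mute_channel → halt_line), and O(mute_channel) is already established, so O(halt_line).
Premise 9, O(not recuse_self → not halt_line), contraposes to O(halt_line → recuse_self); with O(halt_line) we get O(recuse_self).
Premise 7 is O(recuse_self → not validate_badge); since O(recuse_self), deontic closure gives O(not validate_badge).
Premise 3 is O(not validate_badge → rotate_keys); since O(not validate_badge), deontic closure gives O(rotate_keys).
So O(rotate_keys) holds — rotate_keys is obligatory. None of the other listed options is made obligatory by any chain of premises.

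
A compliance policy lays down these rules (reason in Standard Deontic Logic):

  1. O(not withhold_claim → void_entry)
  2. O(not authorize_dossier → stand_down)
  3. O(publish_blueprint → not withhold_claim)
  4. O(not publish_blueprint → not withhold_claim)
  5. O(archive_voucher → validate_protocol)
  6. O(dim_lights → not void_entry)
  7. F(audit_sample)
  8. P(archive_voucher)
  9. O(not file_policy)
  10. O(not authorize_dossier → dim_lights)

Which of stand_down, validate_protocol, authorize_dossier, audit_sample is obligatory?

authorize_dossier

Premises 3 and 4 cover both cases: O(publish_blueprint → not withhold_claim) and O(not publish_blueprint → not withhold_claim). Since publish_blueprint ∨ not publish_blueprint is a tautology, O(not withhold_claim) follows.
Applying K to premise 1 (O(not withhold_claim → void_entry)) and O(not withhold_claim) yields O(void_entry).
Premise 6 is O(dim_lights → not void_entry); contrapositively O(void_entry → not dim_lights). Since O(void_entry) holds, K gives O(not dim_lights).
Premise 10, O(not authorize_dossier → dim_lights), contraposes to O(not dim_lights → authorize_dossier); with O(not dim_lights) we get O(authorize_dossier).
So O(authorize_dossier) holds — authorize_dossier is obligatory. None of the other listed options is made obligatory by any chain of premises.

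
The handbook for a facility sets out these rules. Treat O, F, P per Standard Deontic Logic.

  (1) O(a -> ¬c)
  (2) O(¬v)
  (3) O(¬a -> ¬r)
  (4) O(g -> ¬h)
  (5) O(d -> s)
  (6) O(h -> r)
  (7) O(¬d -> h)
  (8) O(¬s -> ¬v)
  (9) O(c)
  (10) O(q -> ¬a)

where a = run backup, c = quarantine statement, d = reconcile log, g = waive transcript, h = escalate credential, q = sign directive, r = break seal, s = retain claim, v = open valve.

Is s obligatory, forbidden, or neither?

Premise 9 gives O(c).
Premise 1, O(a -> ¬c), contraposes to O(c -> ¬a); with O(c) we get O(¬a).
From O(¬a) and premise 3, O(¬a -> ¬r), we obtain O(¬r).
The contrapositive of premise 6 (O(h -> r)) is O(¬r -> ¬h), and O(¬r) is already established, so O(¬h).
Premise 7 is O(¬d -> h); contrapositively O(¬h -> d). Since O(¬h) holds, K gives O(d).
With premise 5, O(d -> s), the K-axiom yields O(s).
Premises 2, 4, 8, 10 do not contribute to this derivation.
Hence s is obligatory.

Obligatory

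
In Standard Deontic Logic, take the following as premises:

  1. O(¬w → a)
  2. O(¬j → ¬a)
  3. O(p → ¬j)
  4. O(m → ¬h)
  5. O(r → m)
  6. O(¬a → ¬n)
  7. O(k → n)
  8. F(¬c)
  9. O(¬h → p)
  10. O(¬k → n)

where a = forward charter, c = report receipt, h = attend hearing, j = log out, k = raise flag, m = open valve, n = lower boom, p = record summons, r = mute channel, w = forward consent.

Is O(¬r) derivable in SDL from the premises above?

Premises 7 and 10 are O(k → n) and O(¬k → n); every ideal world satisfies k or ¬k, so in either case n holds — hence O(n).
Premise 6 is O(¬a → ¬n); contrapositively O(n → a). Since O(n) holds, K gives O(a).
Premise 2 is O(¬j → ¬a); contrapositively O(a → j). Since O(a) holds, K gives O(j).
Premise 3 is O(p → ¬j); contrapositively O(j → ¬p). Since O(j) holds, K gives O(¬p).
The contrapositive of premise 9 (O(¬h → p)) is O(¬p → h), and O(¬p) is already established, so O(h).
Premise 4, O(m → ¬h), contraposes to O(h → ¬m); with O(h) we get O(¬m).
Premise 5 is O(r → m); contrapositively O(¬m → ¬r). Since O(¬m) holds, K gives O(¬r).
Premises 1, 8 do not contribute to this derivation.
So O(¬r) follows.

Yes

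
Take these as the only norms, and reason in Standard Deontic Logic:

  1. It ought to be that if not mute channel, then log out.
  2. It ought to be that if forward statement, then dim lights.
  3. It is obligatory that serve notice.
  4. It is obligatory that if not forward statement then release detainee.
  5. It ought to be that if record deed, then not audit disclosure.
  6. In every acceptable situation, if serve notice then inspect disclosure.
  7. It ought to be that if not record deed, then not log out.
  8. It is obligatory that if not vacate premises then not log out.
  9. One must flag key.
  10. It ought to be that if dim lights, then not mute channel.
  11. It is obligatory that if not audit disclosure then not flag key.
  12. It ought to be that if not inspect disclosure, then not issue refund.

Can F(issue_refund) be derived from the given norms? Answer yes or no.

No

Premise 12 is O(¬inspect_disclosure → ¬issue_refund), but O(¬inspect_disclosure) is not derivable from the premises, so it does not yield O(¬issue_refund).
No other premise forces O(¬issue_refund). An ideal world satisfying every premise can still have issue_refund true, so F(issue_refund) is not derivable.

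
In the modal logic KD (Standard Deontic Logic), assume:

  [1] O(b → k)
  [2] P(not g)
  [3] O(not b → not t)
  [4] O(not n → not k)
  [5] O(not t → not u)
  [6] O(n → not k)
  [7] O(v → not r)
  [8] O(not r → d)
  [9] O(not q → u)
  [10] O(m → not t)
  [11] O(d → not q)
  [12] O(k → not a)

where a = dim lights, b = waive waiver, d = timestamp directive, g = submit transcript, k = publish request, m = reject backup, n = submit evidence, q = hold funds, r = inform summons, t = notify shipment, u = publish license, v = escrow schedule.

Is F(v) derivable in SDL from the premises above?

By case analysis on n: premise 6 gives O(n → not k) and premise 4 gives O(not n → not k), so O(not k) either way.
Premise 1 is O(b → k); contrapositively O(not k → not b). Since O(not k) holds, K gives O(not b).
From O(not b) and premise 3, O(not b → not t), we obtain O(not t).
From O(not t) and premise 5, O(not t → not u), we obtain O(not u).
The contrapositive of premise 9 (O(not q → u)) is O(not u → q), and O(not u) is already established, so O(q).
The contrapositive of premise 11 (O(d → not q)) is O(q → not d), and O(q) is already established, so O(not d).
Premise 8, O(not r → d), contraposes to O(not d → r); with O(not d) we get O(r).
The contrapositive of premise 7 (O(v → not r)) is O(r → not v), and O(r) is already established, so O(not v).
Premises 2, 10, 12 do not contribute to this derivation.
So O(not v) holds, i.e. F(v). The claim follows.

Yes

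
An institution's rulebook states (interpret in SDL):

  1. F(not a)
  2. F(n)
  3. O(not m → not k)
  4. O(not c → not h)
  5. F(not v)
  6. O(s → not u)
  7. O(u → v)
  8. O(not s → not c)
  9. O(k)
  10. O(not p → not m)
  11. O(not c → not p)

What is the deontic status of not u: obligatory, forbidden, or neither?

From premise 9 we have O(k).
Premise 3, O(not m → not k), contraposes to O(k → m); with O(k) we get O(m).
The contrapositive of premise 10 (O(not p → not m)) is O(m → p), and O(m) is already established, so O(p).
Premise 11 is O(not c → not p); contrapositively O(p → c). Since O(p) holds, K gives O(c).
Premise 8, O(not s → not c), contraposes to O(c → s); with O(c) we get O(s).
From O(s) and premise 6, O(s → not u), we obtain O(not u).
Premises 1, 2, 4, 5, 7 do not contribute to this derivation.
Hence not u is obligatory.

Obligatory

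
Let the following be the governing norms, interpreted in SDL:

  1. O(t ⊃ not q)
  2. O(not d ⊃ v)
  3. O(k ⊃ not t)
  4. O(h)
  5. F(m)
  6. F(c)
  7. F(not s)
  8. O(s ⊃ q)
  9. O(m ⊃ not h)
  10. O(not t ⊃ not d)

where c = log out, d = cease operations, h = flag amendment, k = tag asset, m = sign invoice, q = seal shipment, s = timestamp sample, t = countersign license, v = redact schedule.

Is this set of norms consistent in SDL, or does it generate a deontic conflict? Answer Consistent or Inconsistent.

Consistent

Premise 9 is O(m ⊃ not h), but O(m) is not derivable from the premises, so it does not yield O(not h).
So O(not h) is not derivable, and the apparent clash with O(h) does not arise.
A world satisfying every obligation exists (e.g. c=false, d=false, h=true, k=false, m=false, q=true, s=true, t=false, v=true); no atom is both obligatory and forbidden, so the set is consistent.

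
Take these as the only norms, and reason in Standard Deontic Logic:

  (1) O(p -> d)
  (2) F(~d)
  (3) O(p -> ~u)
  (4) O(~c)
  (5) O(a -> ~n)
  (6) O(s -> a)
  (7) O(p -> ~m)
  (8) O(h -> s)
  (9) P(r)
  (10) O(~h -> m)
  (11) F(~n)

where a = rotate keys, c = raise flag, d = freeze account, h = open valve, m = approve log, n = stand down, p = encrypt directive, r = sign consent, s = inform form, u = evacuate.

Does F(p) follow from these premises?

Yes

Premise 11 is F(~n), i.e. O(n).
Premise 5 is O(a -> ~n); contrapositively O(n -> ~a). Since O(n) holds, K gives O(~a).
Premise 6, O(s -> a), contraposes to O(~a -> ~s); with O(~a) we get O(~s).
The contrapositive of premise 8 (O(h -> s)) is O(~s -> ~h), and O(~s) is already established, so O(~h).
From O(~h) and premise 10, O(~h -> m), we obtain O(m).
Premise 7 is O(p -> ~m); contrapositively O(m -> ~p). Since O(m) holds, K gives O(~p).
Premises 1, 2, 3, 4, 9 do not contribute to this derivation.
So O(~p) holds, i.e. F(p). The claim follows.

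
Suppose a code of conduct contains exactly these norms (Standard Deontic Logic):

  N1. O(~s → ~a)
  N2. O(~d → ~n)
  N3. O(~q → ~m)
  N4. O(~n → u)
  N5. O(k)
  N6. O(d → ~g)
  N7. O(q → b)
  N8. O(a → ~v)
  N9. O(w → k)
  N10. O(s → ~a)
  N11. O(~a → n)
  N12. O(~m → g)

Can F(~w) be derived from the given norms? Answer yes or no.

Premise 9 is O(w → k); even if O(k) held, inferring O(w) would be affirming the consequent — invalid.
No other premise forces O(w). An ideal world satisfying every premise can still have ~w true, so F(~w) is not derivable.

No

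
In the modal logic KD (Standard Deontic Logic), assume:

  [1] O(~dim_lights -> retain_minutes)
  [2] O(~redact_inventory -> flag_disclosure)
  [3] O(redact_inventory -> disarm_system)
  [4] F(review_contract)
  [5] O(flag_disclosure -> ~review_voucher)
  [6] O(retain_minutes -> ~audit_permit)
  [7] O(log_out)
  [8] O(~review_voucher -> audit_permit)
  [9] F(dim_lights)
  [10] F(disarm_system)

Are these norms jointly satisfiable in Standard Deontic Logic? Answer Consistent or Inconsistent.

Inconsistent

Premise 10, F(disarm_system), is equivalent to O(~disarm_system).
Premise 3 is O(redact_inventory -> disarm_system); contrapositively O(~disarm_system -> ~redact_inventory). Since O(~disarm_system) holds, K gives O(~redact_inventory).
From O(~redact_inventory) and premise 2, O(~redact_inventory -> flag_disclosure), we obtain O(flag_disclosure).
From O(flag_disclosure) and premise 5, O(flag_disclosure -> ~review_voucher), we obtain O(~review_voucher).
Applying K to premise 8 (O(~review_voucher -> audit_permit)) and O(~review_voucher) yields O(audit_permit).
Premise 6, O(retain_minutes -> ~audit_permit), contraposes to O(audit_permit -> ~retain_minutes); with O(audit_permit) we get O(~retain_minutes).
The contrapositive of premise 1 (O(~dim_lights -> retain_minutes)) is O(~retain_minutes -> dim_lights), and O(~retain_minutes) is already established, so O(dim_lights).
However, F(dim_lights) at premise 9 amounts to O(~dim_lights).
We now have both O(dim_lights) and O(~dim_lights) — dim_lights is simultaneously obligatory and forbidden, violating the D-axiom.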